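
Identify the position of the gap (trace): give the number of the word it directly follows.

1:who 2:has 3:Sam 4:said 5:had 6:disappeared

4

The displaced element is "who" (word 1).
It is linked across 1 clause boundary (Ø).
It functions as the subject of "disappeared", so the gap sits immediately after word 4 ("said").
Base order: Sam has said that who had disappeared.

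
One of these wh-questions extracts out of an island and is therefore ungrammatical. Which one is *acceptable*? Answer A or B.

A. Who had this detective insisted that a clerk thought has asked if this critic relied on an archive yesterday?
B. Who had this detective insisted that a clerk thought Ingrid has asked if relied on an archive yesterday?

A

In B, the wh-phrase is extracted from inside a wh-island (introduced by "if"), which blocks movement.
In A, the extraction path crosses only that-complement boundaries, which are transparent.
So A is grammatical.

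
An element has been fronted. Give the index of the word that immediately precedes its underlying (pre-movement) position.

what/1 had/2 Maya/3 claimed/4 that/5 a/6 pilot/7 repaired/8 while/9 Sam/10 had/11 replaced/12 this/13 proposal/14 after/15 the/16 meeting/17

The displaced element is "what" (word 1).
It is linked across 1 clause boundary (that).
It functions as the direct object of "repaired", so the gap sits immediately after word 8 ("repaired").
Base order: Maya had claimed that a pilot repaired what while Sam had replaced this proposal after the meeting.

8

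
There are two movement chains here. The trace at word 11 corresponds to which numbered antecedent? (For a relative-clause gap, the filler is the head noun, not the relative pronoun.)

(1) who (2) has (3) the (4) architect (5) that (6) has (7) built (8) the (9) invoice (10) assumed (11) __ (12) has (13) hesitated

1

The marked gap is the subject of "hesitated".
Its filler is the fronted wh-phrase "who", at word 1.
(The other dependency links word 4 to a gap after word 5.)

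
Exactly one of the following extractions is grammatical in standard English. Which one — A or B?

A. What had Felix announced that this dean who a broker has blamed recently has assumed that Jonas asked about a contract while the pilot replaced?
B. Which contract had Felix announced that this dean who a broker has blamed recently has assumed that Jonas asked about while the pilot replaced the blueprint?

B

In A, the wh-phrase is extracted from inside an adjunct island (introduced by "while"), which blocks movement.
In B, the extraction path crosses only that-complement boundaries, which are transparent.
So B is grammatical.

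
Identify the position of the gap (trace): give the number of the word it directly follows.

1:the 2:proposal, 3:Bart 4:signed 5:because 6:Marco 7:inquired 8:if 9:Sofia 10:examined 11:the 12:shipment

4

The displaced element is "the proposal" (word 2).
It functions as the direct object of "signed", so the gap sits immediately after word 4 ("signed").
Base order: Bart signed the proposal because Marco inquired if Sofia examined the shipment.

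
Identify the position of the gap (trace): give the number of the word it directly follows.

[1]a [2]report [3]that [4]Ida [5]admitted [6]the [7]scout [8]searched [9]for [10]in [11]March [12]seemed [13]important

The displaced element is "a report" (word 2).
It is linked across 1 clause boundary (Ø).
It functions as the object of the preposition "for" of "searched", so the gap sits immediately after word 9 ("for").
Base order: Ida admitted the scout searched for a report in March.

9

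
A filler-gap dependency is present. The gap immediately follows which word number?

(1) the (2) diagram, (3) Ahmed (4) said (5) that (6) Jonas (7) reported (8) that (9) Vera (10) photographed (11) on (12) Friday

The displaced element is "the diagram" (word 2).
It is linked across 2 clause boundaries (that → that).
It functions as the direct object of "photographed", so the gap sits immediately after word 10 ("photographed").
Base order: Ahmed said that Jonas reported that Vera photographed the diagram on Friday.

10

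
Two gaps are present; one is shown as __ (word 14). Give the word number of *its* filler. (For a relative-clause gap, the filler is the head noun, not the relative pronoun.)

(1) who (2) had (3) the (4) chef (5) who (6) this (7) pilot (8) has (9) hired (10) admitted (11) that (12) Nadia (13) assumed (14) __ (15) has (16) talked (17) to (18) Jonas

1

The marked gap is the subject of "talked".
Its filler is the fronted wh-phrase "who", at word 1.
(The other dependency links word 4 to a gap after word 9.)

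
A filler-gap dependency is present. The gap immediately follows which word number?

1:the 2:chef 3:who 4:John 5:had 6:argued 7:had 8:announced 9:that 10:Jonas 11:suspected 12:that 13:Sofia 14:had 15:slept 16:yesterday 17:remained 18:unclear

The displaced element is "the chef" (word 2).
It is linked across 1 clause boundary (Ø).
It functions as the subject of "announced", so the gap sits immediately after word 6 ("argued").
Base order: John had argued that the chef had announced that Jonas suspected that Sofia had slept yesterday.

6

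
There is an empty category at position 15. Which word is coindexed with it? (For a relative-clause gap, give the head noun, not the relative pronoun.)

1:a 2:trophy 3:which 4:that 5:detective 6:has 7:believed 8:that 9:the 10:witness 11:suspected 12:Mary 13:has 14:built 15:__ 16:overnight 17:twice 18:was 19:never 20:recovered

The gap at 15 is the object of "built", inside a relative clause.
The relative pronoun is "which" (word 3); it is bound by the head noun immediately before it.
Its filler is the head noun "trophy", at word 2.

2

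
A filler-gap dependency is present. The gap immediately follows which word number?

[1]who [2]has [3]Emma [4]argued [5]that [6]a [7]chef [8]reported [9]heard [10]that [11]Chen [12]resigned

The displaced element is "who" (word 1).
It is linked across 2 clause boundaries (that → Ø).
It functions as the subject of "heard", so the gap sits immediately after word 8 ("reported").
Base order: Emma has argued that a chef reported that who heard that Chen resigned.

8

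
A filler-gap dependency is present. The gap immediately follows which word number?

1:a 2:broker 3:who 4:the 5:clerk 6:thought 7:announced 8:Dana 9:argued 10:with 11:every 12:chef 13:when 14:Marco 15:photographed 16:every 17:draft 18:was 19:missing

6

The displaced element is "a broker" (word 2).
It is linked across 1 clause boundary (Ø).
It functions as the subject of "announced", so the gap sits immediately after word 6 ("thought").
Base order: The clerk thought that a broker announced Dana argued with every chef when Marco photographed every draft.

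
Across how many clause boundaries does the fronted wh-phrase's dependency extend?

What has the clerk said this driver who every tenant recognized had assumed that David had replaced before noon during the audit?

2

"what" is extracted from the object of "replaced".
Boundaries crossed, outermost first: [Ø], [that] — 2 in total.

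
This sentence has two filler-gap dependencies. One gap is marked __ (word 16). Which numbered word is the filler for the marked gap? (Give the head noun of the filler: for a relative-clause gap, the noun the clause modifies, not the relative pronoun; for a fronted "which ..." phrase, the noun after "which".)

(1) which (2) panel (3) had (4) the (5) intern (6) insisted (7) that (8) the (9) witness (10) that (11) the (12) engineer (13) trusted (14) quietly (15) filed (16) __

The marked gap is the direct object of "filed".
Its filler is the fronted wh-phrase "which panel", at word 2.
(The other dependency links word 9 to a gap after word 13.)

2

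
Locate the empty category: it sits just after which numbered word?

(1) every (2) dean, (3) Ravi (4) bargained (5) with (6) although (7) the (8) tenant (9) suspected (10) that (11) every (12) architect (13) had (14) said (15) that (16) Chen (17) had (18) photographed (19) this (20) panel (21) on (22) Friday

5

The displaced element is "every dean" (word 2).
It functions as the object of the preposition "with" of "bargained", so the gap sits immediately after word 5 ("with").
Base order: Ravi bargained with every dean although the tenant suspected that every architect had said that Chen had photographed this panel on Friday.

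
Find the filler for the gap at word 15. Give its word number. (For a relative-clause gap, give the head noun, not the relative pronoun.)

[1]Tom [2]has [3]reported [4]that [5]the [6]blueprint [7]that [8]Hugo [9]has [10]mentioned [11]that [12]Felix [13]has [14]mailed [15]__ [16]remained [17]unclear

6

The gap at 15 is the object of "mailed", inside a relative clause.
The relative pronoun is "that" (word 7); it is bound by the head noun immediately before it.
Its filler is the head noun "blueprint", at word 6.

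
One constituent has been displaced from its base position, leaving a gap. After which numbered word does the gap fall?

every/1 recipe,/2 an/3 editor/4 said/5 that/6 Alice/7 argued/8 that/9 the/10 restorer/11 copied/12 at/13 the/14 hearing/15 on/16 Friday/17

12

The displaced element is "every recipe" (word 2).
It is linked across 2 clause boundaries (that → that).
It functions as the direct object of "copied", so the gap sits immediately after word 12 ("copied").
Base order: An editor said that Alice argued that the restorer copied every recipe at the hearing on Friday.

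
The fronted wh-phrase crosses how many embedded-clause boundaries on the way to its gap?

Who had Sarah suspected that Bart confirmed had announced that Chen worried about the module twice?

2

"who" is extracted from the subject of "announced".
Boundaries crossed, outermost first: [that], [Ø] — 2 in total.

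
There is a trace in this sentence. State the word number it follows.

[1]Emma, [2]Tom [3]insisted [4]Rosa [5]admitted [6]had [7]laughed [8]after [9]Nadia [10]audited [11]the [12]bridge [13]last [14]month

The displaced element is "Emma" (word 1).
It is linked across 2 clause boundaries (Ø → Ø).
It functions as the subject of "laughed", so the gap sits immediately after word 5 ("admitted").
Base order: Tom insisted Rosa admitted that Emma had laughed after Nadia audited the bridge last month.

5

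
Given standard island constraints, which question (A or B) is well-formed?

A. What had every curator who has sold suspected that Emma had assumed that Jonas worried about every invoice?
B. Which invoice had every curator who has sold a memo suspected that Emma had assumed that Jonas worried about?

B

In A, the wh-phrase is extracted from inside a complex-NP island (relative clause) (introduced by "who"), which blocks movement.
In B, the extraction path crosses only that-complement boundaries, which are transparent.
So B is grammatical.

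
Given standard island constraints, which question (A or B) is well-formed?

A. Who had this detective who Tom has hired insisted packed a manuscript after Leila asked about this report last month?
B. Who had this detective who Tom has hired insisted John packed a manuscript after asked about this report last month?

In B, the wh-phrase is extracted from inside an adjunct island (introduced by "after"), which blocks movement.
In A, the extraction path crosses only that-complement boundaries, which are transparent.
So A is grammatical.

A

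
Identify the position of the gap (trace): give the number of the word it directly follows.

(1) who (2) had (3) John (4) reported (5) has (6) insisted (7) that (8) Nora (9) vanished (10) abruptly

4

The displaced element is "who" (word 1).
It is linked across 1 clause boundary (Ø).
It functions as the subject of "insisted", so the gap sits immediately after word 4 ("reported").
Base order: John had reported that who has insisted that Nora vanished abruptly.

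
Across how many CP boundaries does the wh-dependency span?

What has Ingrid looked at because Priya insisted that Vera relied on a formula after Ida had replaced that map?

0

"what" originates inside the matrix clause — no clause boundary is crossed.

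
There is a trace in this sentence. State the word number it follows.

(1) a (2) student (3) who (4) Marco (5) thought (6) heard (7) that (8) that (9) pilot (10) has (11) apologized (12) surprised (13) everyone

The displaced element is "a student" (word 2).
It is linked across 1 clause boundary (Ø).
It functions as the subject of "heard", so the gap sits immediately after word 5 ("thought").
Base order: Marco thought a student heard that that pilot has apologized.

5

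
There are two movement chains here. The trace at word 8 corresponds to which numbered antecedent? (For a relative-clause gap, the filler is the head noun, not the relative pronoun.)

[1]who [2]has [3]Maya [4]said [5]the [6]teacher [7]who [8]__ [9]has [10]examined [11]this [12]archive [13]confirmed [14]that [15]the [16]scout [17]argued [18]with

The marked gap is inside the relative clause, the subject of "examined".
Its filler is the head noun "teacher" (via "who"), at word 6.
(The other dependency links word 1 to a gap after word 18.)

6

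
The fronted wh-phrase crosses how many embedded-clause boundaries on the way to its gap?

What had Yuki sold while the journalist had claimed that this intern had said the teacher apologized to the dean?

0

"what" originates inside the matrix clause — no clause boundary is crossed.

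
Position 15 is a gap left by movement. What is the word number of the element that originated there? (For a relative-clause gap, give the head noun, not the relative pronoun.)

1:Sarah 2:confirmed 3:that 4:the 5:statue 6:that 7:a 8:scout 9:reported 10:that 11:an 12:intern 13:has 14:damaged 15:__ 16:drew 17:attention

The gap at 15 is the object of "damaged", inside a relative clause.
The relative pronoun is "that" (word 6); it is bound by the head noun immediately before it.
Its filler is the head noun "statue", at word 5.

5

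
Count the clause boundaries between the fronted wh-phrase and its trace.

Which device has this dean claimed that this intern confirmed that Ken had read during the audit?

"which device" is extracted from the object of "read".
Boundaries crossed, outermost first: [that], [that] — 2 in total.

2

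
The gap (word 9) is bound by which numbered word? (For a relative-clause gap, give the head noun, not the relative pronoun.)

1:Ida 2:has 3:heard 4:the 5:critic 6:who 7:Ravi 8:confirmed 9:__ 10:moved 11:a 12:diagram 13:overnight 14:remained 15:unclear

The gap at 9 is the subject of "moved", inside a relative clause.
The relative pronoun is "who" (word 6); it is bound by the head noun immediately before it.
Its filler is the head noun "critic", at word 5.

5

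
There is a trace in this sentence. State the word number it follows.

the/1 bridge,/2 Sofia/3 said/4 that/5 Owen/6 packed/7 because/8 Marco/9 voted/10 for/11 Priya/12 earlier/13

7

The displaced element is "the bridge" (word 2).
It is linked across 1 clause boundary (that).
It functions as the direct object of "packed", so the gap sits immediately after word 7 ("packed").
Base order: Sofia said that Owen packed the bridge because Marco voted for Priya earlier.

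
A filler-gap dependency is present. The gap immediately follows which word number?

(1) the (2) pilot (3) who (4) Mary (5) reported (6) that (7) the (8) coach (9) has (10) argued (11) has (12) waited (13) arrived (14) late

10

The displaced element is "the pilot" (word 2).
It is linked across 2 clause boundaries (that → Ø).
It functions as the subject of "waited", so the gap sits immediately after word 10 ("argued").
Base order: Mary reported that the coach has argued that the pilot has waited.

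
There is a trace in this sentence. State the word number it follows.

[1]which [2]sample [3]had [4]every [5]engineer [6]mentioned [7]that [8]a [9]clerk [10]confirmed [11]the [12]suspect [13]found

13

The displaced element is "which sample" (word 2).
It is linked across 2 clause boundaries (that → Ø).
It functions as the direct object of "found", so the gap sits immediately after word 13 ("found").
Base order: Every engineer had mentioned that a clerk confirmed the suspect found which sample.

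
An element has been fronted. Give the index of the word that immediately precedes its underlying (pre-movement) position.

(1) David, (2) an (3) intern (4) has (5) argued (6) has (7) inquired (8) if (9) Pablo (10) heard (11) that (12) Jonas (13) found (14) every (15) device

The displaced element is "David" (word 1).
It is linked across 1 clause boundary (Ø).
It functions as the subject of "inquired", so the gap sits immediately after word 5 ("argued").
Base order: An intern has argued that David has inquired if Pablo heard that Jonas found every device.

5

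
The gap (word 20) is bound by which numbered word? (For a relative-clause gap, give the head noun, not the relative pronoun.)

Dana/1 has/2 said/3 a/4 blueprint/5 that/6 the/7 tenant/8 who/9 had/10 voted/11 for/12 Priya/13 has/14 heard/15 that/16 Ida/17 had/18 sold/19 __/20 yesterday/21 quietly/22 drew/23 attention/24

The gap at 20 is the object of "sold", inside a relative clause.
The relative pronoun is "that" (word 6); it is bound by the head noun immediately before it.
Its filler is the head noun "blueprint", at word 5.

5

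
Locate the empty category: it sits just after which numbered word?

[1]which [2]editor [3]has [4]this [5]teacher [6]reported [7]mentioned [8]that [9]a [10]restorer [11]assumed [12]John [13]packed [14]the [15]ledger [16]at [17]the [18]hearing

The displaced element is "which editor" (word 2).
It is linked across 1 clause boundary (Ø).
It functions as the subject of "mentioned", so the gap sits immediately after word 6 ("reported").
Base order: This teacher has reported which editor mentioned that a restorer assumed John packed the ledger at the hearing.

6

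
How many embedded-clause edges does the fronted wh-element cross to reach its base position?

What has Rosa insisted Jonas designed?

1

"what" is extracted from the object of "designed".
Boundaries crossed, outermost first: [Ø] — 1 in total.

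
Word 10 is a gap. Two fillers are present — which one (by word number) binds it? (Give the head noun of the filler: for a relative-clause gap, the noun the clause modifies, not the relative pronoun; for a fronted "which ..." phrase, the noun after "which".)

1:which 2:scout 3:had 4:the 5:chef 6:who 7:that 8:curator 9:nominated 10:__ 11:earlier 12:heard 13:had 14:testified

The marked gap is inside the relative clause, the direct object of "nominated".
Its filler is the head noun "chef" (via "who"), at word 5.
(The other dependency links word 2 to a gap after word 12.)

5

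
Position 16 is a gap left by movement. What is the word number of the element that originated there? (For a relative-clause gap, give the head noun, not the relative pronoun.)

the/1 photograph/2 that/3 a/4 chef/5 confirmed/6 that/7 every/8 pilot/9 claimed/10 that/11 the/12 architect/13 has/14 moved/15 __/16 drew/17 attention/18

2

The gap at 16 is the object of "moved", inside a relative clause.
The relative pronoun is "that" (word 3); it is bound by the head noun immediately before it.
Its filler is the head noun "photograph", at word 2.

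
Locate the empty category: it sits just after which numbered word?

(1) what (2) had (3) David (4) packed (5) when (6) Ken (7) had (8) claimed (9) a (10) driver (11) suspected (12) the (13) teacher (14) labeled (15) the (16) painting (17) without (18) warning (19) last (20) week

4

The displaced element is "what" (word 1).
It functions as the direct object of "packed", so the gap sits immediately after word 4 ("packed").
Base order: David had packed what when Ken had claimed a driver suspected the teacher labeled the painting without warning last week.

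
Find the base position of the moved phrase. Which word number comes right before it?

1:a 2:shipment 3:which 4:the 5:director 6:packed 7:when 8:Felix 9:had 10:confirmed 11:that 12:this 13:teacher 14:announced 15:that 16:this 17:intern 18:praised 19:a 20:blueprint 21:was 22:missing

The displaced element is "a shipment" (word 2).
It functions as the direct object of "packed", so the gap sits immediately after word 6 ("packed").
Base order: The director packed a shipment when Felix had confirmed that this teacher announced that this intern praised a blueprint.

6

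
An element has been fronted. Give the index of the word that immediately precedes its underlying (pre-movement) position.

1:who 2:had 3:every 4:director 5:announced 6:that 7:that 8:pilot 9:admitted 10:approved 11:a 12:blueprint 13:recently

9

The displaced element is "who" (word 1).
It is linked across 2 clause boundaries (that → Ø).
It functions as the subject of "approved", so the gap sits immediately after word 9 ("admitted").
Base order: Every director had announced that that pilot admitted that who approved a blueprint recently.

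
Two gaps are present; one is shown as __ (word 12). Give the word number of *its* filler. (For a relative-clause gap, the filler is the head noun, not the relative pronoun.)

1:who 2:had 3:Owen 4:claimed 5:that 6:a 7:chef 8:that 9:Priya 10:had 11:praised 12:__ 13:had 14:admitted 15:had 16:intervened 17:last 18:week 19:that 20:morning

7

The marked gap is inside the relative clause, the direct object of "praised".
Its filler is the head noun "chef" (via "that"), at word 7.
(The other dependency links word 1 to a gap after word 14.)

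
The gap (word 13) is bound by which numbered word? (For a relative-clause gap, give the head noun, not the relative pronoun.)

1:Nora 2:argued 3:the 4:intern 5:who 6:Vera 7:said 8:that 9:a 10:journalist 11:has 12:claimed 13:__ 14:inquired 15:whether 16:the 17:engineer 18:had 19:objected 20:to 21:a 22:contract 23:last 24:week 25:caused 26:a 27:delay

4

The gap at 13 is the subject of "inquired", inside a relative clause.
The relative pronoun is "who" (word 5); it is bound by the head noun immediately before it.
Its filler is the head noun "intern", at word 4.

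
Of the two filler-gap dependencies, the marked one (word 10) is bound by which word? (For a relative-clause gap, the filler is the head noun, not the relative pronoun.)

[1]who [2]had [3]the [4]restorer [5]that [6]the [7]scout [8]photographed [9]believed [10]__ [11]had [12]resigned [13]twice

The marked gap is the subject of "resigned".
Its filler is the fronted wh-phrase "who", at word 1.
(The other dependency links word 4 to a gap after word 8.)

1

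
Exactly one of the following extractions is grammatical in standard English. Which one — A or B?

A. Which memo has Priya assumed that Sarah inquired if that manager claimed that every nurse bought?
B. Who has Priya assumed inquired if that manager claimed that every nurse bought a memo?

B

In A, the wh-phrase is extracted from inside a wh-island (introduced by "if"), which blocks movement.
In B, the extraction path crosses only that-complement boundaries, which are transparent.
So B is grammatical.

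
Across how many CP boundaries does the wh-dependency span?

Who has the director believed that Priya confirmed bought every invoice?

2

"who" is extracted from the subject of "bought".
Boundaries crossed, outermost first: [that], [Ø] — 2 in total.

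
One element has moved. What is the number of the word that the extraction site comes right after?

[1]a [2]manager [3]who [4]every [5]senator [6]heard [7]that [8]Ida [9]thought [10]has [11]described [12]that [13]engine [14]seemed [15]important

The displaced element is "a manager" (word 2).
It is linked across 2 clause boundaries (that → Ø).
It functions as the subject of "described", so the gap sits immediately after word 9 ("thought").
Base order: Every senator heard that Ida thought a manager has described that engine.

9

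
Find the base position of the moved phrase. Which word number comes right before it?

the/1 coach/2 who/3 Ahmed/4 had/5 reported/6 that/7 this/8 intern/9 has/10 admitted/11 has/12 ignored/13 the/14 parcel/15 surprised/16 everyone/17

11

The displaced element is "the coach" (word 2).
It is linked across 2 clause boundaries (that → Ø).
It functions as the subject of "ignored", so the gap sits immediately after word 11 ("admitted").
Base order: Ahmed had reported that this intern has admitted that the coach has ignored the parcel.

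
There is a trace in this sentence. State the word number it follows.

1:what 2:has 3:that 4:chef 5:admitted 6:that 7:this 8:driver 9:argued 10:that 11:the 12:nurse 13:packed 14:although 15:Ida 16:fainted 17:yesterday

The displaced element is "what" (word 1).
It is linked across 2 clause boundaries (that → that).
It functions as the direct object of "packed", so the gap sits immediately after word 13 ("packed").
Base order: That chef has admitted that this driver argued that the nurse packed what although Ida fainted yesterday.

13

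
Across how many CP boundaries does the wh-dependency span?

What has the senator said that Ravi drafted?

"what" is extracted from the object of "drafted".
Boundaries crossed, outermost first: [that] — 1 in total.

1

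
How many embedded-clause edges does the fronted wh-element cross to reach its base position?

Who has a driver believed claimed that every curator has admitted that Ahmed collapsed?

1

"who" is extracted from the subject of "claimed".
Boundaries crossed, outermost first: [Ø] — 1 in total.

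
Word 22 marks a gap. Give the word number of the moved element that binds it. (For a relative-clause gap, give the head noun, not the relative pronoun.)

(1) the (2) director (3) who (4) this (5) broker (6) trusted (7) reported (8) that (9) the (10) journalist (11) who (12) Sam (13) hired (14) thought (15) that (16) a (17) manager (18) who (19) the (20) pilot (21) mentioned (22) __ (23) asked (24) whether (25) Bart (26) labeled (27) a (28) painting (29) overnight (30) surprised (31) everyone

The gap at 22 is the subject of "asked", inside a relative clause.
The relative pronoun is "who" (word 18); it is bound by the head noun immediately before it.
Its filler is the head noun "manager", at word 17.

17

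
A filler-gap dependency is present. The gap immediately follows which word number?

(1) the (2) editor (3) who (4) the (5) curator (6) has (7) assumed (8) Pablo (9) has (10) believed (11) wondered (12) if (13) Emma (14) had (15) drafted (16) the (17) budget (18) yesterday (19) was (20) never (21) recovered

The displaced element is "the editor" (word 2).
It is linked across 2 clause boundaries (Ø → Ø).
It functions as the subject of "wondered", so the gap sits immediately after word 10 ("believed").
Base order: The curator has assumed Pablo has believed the editor wondered if Emma had drafted the budget yesterday.

10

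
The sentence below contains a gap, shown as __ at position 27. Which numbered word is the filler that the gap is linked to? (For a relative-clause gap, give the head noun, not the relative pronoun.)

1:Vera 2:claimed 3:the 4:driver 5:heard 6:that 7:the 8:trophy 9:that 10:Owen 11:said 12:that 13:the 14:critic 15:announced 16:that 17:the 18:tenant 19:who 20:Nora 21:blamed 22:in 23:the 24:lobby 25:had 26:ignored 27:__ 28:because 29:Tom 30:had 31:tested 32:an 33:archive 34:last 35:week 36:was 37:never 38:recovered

8

The gap at 27 is the object of "ignored", inside a relative clause.
The relative pronoun is "that" (word 9); it is bound by the head noun immediately before it.
Its filler is the head noun "trophy", at word 8.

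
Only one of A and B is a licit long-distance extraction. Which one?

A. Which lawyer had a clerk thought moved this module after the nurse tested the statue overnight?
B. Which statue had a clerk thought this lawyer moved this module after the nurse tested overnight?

In B, the wh-phrase is extracted from inside an adjunct island (introduced by "after"), which blocks movement.
In A, the extraction path crosses only that-complement boundaries, which are transparent.
So A is grammatical.

A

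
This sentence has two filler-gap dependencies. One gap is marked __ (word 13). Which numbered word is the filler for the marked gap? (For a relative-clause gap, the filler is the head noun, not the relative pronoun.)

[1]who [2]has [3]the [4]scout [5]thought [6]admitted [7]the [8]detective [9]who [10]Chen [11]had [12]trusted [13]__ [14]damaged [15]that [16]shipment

8

The marked gap is inside the relative clause, the direct object of "trusted".
Its filler is the head noun "detective" (via "who"), at word 8.
(The other dependency links word 1 to a gap after word 5.)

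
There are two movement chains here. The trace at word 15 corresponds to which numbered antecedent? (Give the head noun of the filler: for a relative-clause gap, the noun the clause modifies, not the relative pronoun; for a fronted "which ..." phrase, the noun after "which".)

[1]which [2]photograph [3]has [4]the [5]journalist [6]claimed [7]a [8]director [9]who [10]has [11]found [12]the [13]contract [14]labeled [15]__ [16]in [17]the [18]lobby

The marked gap is the direct object of "labeled".
Its filler is the fronted wh-phrase "which photograph", at word 2.
(The other dependency links word 8 to a gap after word 9.)

2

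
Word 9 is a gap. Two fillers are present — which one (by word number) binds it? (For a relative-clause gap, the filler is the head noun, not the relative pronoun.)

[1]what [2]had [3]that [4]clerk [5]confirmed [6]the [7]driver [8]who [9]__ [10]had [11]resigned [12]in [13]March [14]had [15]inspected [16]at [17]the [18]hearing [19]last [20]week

The marked gap is inside the relative clause, the subject of "resigned".
Its filler is the head noun "driver" (via "who"), at word 7.
(The other dependency links word 1 to a gap after word 15.)

7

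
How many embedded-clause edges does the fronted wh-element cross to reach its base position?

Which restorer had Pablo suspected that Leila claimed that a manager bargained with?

"which restorer" is extracted from the PP object of "bargained".
Boundaries crossed, outermost first: [that], [that] — 2 in total.

2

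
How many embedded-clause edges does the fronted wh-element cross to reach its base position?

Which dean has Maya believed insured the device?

"which dean" is extracted from the subject of "insured".
Boundaries crossed, outermost first: [Ø] — 1 in total.

1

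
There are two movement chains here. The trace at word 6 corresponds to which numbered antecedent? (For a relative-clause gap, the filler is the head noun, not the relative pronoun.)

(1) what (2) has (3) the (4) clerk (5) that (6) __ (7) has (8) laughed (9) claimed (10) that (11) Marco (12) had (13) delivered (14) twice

4

The marked gap is inside the relative clause, the subject of "laughed".
Its filler is the head noun "clerk" (via "that"), at word 4.
(The other dependency links word 1 to a gap after word 13.)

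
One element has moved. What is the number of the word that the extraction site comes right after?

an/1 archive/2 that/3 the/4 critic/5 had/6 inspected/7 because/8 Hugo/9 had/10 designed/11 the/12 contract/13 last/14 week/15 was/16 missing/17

The displaced element is "an archive" (word 2).
It functions as the direct object of "inspected", so the gap sits immediately after word 7 ("inspected").
Base order: The critic had inspected an archive because Hugo had designed the contract last week.

7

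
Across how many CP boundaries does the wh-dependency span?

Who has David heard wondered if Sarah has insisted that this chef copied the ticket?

1

"who" is extracted from the subject of "wondered".
Boundaries crossed, outermost first: [Ø] — 1 in total.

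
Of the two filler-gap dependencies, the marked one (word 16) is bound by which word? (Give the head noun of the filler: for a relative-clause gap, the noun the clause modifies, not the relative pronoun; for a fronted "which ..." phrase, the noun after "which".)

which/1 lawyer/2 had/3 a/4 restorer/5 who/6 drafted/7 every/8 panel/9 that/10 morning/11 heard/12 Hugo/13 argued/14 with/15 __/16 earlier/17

The marked gap is the object of the preposition "with" of "argued".
Its filler is the fronted wh-phrase "which lawyer", at word 2.
(The other dependency links word 5 to a gap after word 6.)

2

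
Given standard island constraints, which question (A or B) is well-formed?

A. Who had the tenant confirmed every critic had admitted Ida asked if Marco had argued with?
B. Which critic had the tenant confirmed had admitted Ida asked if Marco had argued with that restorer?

In A, the wh-phrase is extracted from inside a wh-island (introduced by "if"), which blocks movement.
In B, the extraction path crosses only that-complement boundaries, which are transparent.
So B is grammatical.

B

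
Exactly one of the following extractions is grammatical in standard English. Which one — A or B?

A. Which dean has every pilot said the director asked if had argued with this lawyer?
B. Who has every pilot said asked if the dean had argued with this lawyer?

In A, the wh-phrase is extracted from inside a wh-island (introduced by "if"), which blocks movement.
In B, the extraction path crosses only that-complement boundaries, which are transparent.
So B is grammatical.

B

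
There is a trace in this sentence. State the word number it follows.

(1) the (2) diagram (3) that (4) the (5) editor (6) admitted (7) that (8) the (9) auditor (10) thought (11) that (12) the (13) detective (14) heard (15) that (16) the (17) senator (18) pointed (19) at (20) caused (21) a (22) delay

The displaced element is "the diagram" (word 2).
It is linked across 3 clause boundaries (that → that → that).
It functions as the object of the preposition "at" of "pointed", so the gap sits immediately after word 19 ("at").
Base order: The editor admitted that the auditor thought that the detective heard that the senator pointed at the diagram.

19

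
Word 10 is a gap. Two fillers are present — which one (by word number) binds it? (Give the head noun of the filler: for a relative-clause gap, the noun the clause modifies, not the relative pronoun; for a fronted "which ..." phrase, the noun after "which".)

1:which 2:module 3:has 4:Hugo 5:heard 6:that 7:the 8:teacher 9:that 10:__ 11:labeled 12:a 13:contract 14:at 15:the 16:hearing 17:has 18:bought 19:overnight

The marked gap is inside the relative clause, the subject of "labeled".
Its filler is the head noun "teacher" (via "that"), at word 8.
(The other dependency links word 2 to a gap after word 18.)

8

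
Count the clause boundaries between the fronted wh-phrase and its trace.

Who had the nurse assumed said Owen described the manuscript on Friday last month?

1

"who" is extracted from the subject of "said".
Boundaries crossed, outermost first: [Ø] — 1 in total.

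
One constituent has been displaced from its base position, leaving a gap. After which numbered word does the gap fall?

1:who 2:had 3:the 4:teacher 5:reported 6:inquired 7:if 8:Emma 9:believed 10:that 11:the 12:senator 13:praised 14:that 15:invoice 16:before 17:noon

5

The displaced element is "who" (word 1).
It is linked across 1 clause boundary (Ø).
It functions as the subject of "inquired", so the gap sits immediately after word 5 ("reported").
Base order: The teacher had reported who inquired if Emma believed that the senator praised that invoice before noon.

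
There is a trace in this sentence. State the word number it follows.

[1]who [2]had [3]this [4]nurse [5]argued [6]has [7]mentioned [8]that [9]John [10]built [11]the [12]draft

5

The displaced element is "who" (word 1).
It is linked across 1 clause boundary (Ø).
It functions as the subject of "mentioned", so the gap sits immediately after word 5 ("argued").
Base order: This nurse had argued that who has mentioned that John built the draft.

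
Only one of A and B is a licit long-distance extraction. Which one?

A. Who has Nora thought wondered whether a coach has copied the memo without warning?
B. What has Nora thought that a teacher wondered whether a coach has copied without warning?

A

In B, the wh-phrase is extracted from inside a wh-island (introduced by "whether"), which blocks movement.
In A, the extraction path crosses only that-complement boundaries, which are transparent.
So A is grammatical.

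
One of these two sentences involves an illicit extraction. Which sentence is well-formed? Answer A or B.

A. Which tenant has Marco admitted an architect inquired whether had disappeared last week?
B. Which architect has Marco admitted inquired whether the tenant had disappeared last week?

In A, the wh-phrase is extracted from inside a wh-island (introduced by "whether"), which blocks movement.
In B, the extraction path crosses only that-complement boundaries, which are transparent.
So B is grammatical.

B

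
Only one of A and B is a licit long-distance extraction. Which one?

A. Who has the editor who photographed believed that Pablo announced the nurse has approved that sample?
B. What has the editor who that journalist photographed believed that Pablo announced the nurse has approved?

B

In A, the wh-phrase is extracted from inside a complex-NP island (relative clause) (introduced by "who"), which blocks movement.
In B, the extraction path crosses only that-complement boundaries, which are transparent.
So B is grammatical.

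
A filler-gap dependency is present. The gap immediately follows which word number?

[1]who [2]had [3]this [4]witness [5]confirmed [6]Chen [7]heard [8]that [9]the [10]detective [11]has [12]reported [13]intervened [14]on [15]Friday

12

The displaced element is "who" (word 1).
It is linked across 3 clause boundaries (Ø → that → Ø).
It functions as the subject of "intervened", so the gap sits immediately after word 12 ("reported").
Base order: This witness had confirmed Chen heard that the detective has reported that who intervened on Friday.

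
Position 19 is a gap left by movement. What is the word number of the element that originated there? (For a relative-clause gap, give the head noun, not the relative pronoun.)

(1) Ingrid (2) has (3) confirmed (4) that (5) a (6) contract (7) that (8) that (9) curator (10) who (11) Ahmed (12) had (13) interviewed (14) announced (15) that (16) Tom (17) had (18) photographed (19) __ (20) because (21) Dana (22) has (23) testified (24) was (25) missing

The gap at 19 is the object of "photographed", inside a relative clause.
The relative pronoun is "that" (word 7); it is bound by the head noun immediately before it.
Its filler is the head noun "contract", at word 6.

6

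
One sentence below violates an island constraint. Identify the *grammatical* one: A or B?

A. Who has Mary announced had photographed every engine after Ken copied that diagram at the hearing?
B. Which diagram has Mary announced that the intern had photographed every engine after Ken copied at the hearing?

In B, the wh-phrase is extracted from inside an adjunct island (introduced by "after"), which blocks movement.
In A, the extraction path crosses only that-complement boundaries, which are transparent.
So A is grammatical.

A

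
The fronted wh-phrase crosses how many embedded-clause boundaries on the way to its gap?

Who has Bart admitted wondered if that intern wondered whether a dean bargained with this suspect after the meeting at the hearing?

"who" is extracted from the subject of "wondered".
Boundaries crossed, outermost first: [Ø] — 1 in total.

1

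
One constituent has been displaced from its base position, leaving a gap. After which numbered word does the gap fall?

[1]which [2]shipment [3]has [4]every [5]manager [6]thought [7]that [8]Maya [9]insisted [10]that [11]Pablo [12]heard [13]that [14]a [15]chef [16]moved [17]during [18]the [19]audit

The displaced element is "which shipment" (word 2).
It is linked across 3 clause boundaries (that → that → that).
It functions as the direct object of "moved", so the gap sits immediately after word 16 ("moved").
Base order: Every manager has thought that Maya insisted that Pablo heard that a chef moved which shipment during the audit.

16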